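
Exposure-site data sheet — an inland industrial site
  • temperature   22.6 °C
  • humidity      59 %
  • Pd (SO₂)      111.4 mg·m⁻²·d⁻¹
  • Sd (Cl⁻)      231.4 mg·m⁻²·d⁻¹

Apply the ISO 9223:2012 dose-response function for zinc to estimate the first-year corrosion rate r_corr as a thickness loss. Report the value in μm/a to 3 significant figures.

zinc: f(T) = -0.071·(T−10) [T>10 °C] = -0.8946
  sulphur-dioxide contribution → 0.633 μm/a
  chloride contribution → 4.266 μm/a
  ⇒ r_corr(zinc) = 4.899 μm/a

r_corr = 4.90 μm/a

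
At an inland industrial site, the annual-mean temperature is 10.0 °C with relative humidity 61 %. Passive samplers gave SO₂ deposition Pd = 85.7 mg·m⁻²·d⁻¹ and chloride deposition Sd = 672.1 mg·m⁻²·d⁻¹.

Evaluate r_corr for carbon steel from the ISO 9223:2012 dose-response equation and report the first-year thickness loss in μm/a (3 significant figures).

carbon steel: f(T) = +0.150·(T−10) [T≤10 °C] = +0.0000
  SO₂ term: 1.77·85.7^0.52·exp(0.02·61+0.0000) = 60.67
  Sd branch = 0.102·Sd^0.62·e^(0.033·RH+0.04·T) = 64.5 μm/a
  r_corr = 60.67 + 64.5 = 125.2 μm/a

r_corr = 125 μm/a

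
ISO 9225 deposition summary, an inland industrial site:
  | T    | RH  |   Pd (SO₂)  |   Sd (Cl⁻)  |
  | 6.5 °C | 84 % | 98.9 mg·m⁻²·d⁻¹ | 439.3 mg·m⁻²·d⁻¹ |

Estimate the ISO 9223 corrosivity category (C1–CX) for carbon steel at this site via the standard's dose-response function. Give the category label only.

C5

carbon steel: T≤10 °C ⇒ hinge +0.150·(6.5−10) = -0.5250
  SO₂ term: 1.77·98.9^0.52·exp(0.02·84-0.5250) = 61.25
  Sd branch = 0.102·Sd^0.62·e^(0.033·RH+0.04·T) = 92.02 μm/a
  sum: 61.25 + 92.02 → r_corr = 153.3 μm/a
ISO 9223 Table 2 (carbon steel): 80 < 153 ≤ 200 μm/a ⇒ C5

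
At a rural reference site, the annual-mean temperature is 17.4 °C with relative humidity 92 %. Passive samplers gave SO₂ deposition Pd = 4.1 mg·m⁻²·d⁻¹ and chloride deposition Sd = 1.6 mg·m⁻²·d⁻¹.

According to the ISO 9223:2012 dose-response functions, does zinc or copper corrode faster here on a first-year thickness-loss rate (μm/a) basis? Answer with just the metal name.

zinc: f(T) = -0.071·(T−10) [T>10 °C] = -0.5254
  SO₂ term: 0.0129·4.1^0.44·exp(0.046·92-0.5254) = 0.9772
  Sd branch = 0.0175·Sd^0.57·e^(0.008·RH+0.085·T) = 0.2096 μm/a
  r_corr = 0.9772 + 0.2096 = 1.187 μm/a
copper: f(T) = -0.080·(T−10) [T>10 °C] = -0.5920
  SO₂ term: 0.0053·4.1^0.26·exp(0.059·92-0.5920) = 0.9635
  Cl⁻ term: 0.01025·1.6^0.27·exp(0.036·92+0.049·17.4) = 0.749
  r_corr = 0.9635 + 0.749 = 1.713 μm/a
Ordering by μm/a: copper (1.71) > zinc (1.19)

copper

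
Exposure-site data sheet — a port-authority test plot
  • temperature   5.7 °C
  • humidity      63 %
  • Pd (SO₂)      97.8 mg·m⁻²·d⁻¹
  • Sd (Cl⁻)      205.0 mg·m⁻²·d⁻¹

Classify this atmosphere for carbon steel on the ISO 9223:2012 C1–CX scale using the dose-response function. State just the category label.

carbon steel: f(T) = +0.150·(T−10) [T≤10 °C] = -0.6450
  sulphur-dioxide contribution → 35.48 μm/a
  chloride contribution → 27.78 μm/a
  ⇒ r_corr(carbon steel) = 63.27 μm/a
Category bounds: 50…80 μm/a bracket r_corr ⇒ C4

C4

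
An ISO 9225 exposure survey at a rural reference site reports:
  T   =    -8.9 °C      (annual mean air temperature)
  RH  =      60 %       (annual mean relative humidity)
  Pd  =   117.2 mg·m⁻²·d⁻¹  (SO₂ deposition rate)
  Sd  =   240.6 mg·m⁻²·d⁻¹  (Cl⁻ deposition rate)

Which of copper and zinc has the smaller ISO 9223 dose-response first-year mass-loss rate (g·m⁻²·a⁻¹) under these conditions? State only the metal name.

copper: temperature factor f = +0.126·(-18.9) = -2.3814
  SO₂ term: 0.0053·117.2^0.26·exp(0.059·60-2.3814) = 0.05826
  Cl⁻ term: 0.01025·240.6^0.27·exp(0.036·60+0.049·-8.9) = 0.2526
  sum: 0.05826 + 0.2526 → r_corr = 0.3108 μm/a
  mass loss = 0.3108 μm/a × 8.96 g/cm³ = 2.785 g·m⁻²·a⁻¹
zinc: f(T) = +0.038·(T−10) [T≤10 °C] = -0.7182
  Pd branch = 0.0129·Pd^0.44·e^(0.046·RH+f) = 0.8085 μm/a
  Cl⁻ term: 0.0175·240.6^0.57·exp(0.008·60+0.085·-8.9) = 0.3022
  r_corr = 0.8085 + 0.3022 = 1.111 μm/a
  mass loss = 1.111 μm/a × 7.14 g/cm³ = 7.93 g·m⁻²·a⁻¹
Ordering by g·m⁻²·a⁻¹: zinc (7.93) > copper (2.78)

copper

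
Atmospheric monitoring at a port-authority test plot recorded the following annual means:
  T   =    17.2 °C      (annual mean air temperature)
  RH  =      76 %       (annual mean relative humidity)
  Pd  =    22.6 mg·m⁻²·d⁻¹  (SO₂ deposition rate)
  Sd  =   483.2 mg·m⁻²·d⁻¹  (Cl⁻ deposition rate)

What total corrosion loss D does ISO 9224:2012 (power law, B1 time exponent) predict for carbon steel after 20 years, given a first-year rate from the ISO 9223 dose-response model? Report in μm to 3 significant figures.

carbon steel: temperature factor f = -0.054·(7.2) = -0.3888
  sulphur-dioxide contribution → 27.76 μm/a
  chloride contribution → 115 μm/a
  total first-year rate 142.8 μm/a
Long-term exponent b (ISO 9224 Table 2, B1) = 0.523
  D(20) = 142.8 × 20^0.523 = 142.8 × 4.791 = 684.1 μm

D(20) = 684 μm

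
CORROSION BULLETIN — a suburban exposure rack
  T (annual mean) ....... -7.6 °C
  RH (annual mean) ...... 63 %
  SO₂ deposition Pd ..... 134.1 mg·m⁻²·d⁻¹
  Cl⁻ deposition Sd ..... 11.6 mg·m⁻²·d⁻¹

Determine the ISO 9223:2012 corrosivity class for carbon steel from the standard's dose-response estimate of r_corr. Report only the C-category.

C2

carbon steel: f(T) = +0.150·(T−10) [T≤10 °C] = -2.6400
  Pd branch = 1.77·Pd^0.52·e^(0.02·RH+f) = 5.687 μm/a
  Cl⁻ term: 0.102·11.6^0.62·exp(0.033·63+0.04·-7.6) = 2.751
  sum: 5.687 + 2.751 → r_corr = 8.438 μm/a
Category bounds: 1.3…25 μm/a bracket r_corr ⇒ C2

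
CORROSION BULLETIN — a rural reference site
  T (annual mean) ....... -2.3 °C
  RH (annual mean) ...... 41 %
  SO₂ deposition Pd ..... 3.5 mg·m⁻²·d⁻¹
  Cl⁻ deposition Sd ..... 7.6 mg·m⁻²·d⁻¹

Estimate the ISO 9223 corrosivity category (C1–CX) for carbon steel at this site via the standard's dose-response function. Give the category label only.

C2

carbon steel: temperature factor f = +0.150·(-12.3) = -1.8450
  SO₂ term: 1.77·3.5^0.52·exp(0.02·41-1.8450) = 1.218
  Sd branch = 0.102·Sd^0.62·e^(0.033·RH+0.04·T) = 1.266 μm/a
  r_corr = 1.218 + 1.266 = 2.484 μm/a
Category bounds: 1.3…25 μm/a bracket r_corr ⇒ C2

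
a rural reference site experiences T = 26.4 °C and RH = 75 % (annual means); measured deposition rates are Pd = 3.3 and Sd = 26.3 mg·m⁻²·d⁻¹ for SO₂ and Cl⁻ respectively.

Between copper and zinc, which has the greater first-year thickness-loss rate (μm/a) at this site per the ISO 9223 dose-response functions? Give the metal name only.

copper: temperature factor f = -0.080·(16.4) = -1.3120
  Pd branch = 0.0053·Pd^0.26·e^(0.059·RH+f) = 0.1626 μm/a
  Sd branch = 0.01025·Sd^0.27·e^(0.036·RH+0.049·T) = 1.344 μm/a
  sum: 0.1626 + 1.344 → r_corr = 1.507 μm/a
zinc: f(T) = -0.071·(T−10) [T>10 °C] = -1.1644
  SO₂ term: 0.0129·3.3^0.44·exp(0.046·75-1.1644) = 0.2145
  Sd branch = 0.0175·Sd^0.57·e^(0.008·RH+0.085·T) = 1.939 μm/a
  sum: 0.2145 + 1.939 → r_corr = 2.153 μm/a
Ordering by μm/a: zinc (2.15) > copper (1.51)

zinc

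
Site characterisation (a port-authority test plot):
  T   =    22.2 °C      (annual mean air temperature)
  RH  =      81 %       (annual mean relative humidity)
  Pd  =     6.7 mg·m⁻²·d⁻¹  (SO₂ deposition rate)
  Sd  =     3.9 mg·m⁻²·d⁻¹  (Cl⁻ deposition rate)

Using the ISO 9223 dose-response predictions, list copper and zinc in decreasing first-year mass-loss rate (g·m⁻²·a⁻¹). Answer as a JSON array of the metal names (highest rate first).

["copper", "zinc"]

copper: f(T) = -0.080·(T−10) [T>10 °C] = -0.9760
  SO₂ term: 0.0053·6.7^0.26·exp(0.059·81-0.9760) = 0.3897
  Cl⁻ term: 0.01025·3.9^0.27·exp(0.036·81+0.049·22.2) = 0.8112
  r_corr = 0.3897 + 0.8112 = 1.201 μm/a
  mass loss = 1.201 μm/a × 8.96 g/cm³ = 10.76 g·m⁻²·a⁻¹
zinc: T>10 °C ⇒ hinge -0.071·(22.2−10) = -0.8662
  Pd branch = 0.0129·Pd^0.44·e^(0.046·RH+f) = 0.5201 μm/a
  Cl⁻ term: 0.0175·3.9^0.57·exp(0.008·81+0.085·22.2) = 0.4796
  r_corr = 0.5201 + 0.4796 = 0.9997 μm/a
  mass loss = 0.9997 μm/a × 7.14 g/cm³ = 7.138 g·m⁻²·a⁻¹
Ordering by g·m⁻²·a⁻¹: copper (10.8) > zinc (7.14)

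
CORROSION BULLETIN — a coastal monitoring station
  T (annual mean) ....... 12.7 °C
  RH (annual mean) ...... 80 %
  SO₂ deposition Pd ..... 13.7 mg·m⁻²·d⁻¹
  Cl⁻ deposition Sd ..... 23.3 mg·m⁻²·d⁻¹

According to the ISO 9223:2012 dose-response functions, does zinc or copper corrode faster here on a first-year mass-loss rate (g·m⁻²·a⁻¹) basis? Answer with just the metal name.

zinc: f(T) = -0.071·(T−10) [T>10 °C] = -0.1917
  sulphur-dioxide contribution → 1.336 μm/a
  chloride contribution → 0.5878 μm/a
  ⇒ r_corr(zinc) = 1.923 μm/a
  mass loss = 1.923 μm/a × 7.14 g/cm³ = 13.73 g·m⁻²·a⁻¹
copper: T>10 °C ⇒ hinge -0.080·(12.7−10) = -0.2160
  sulphur-dioxide contribution → 0.946 μm/a
  chloride contribution → 0.796 μm/a
  ⇒ r_corr(copper) = 1.742 μm/a
  mass loss = 1.742 μm/a × 8.96 g/cm³ = 15.61 g·m⁻²·a⁻¹
Ordering by g·m⁻²·a⁻¹: copper (15.6) > zinc (13.7)

copper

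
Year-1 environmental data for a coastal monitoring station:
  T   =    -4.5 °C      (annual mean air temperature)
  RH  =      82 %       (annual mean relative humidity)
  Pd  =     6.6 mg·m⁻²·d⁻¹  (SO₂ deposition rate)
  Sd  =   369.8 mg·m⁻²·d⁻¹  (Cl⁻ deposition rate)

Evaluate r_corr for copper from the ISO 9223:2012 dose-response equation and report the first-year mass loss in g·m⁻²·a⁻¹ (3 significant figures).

copper: T≤10 °C ⇒ hinge +0.126·(-4.5−10) = -1.8270
  SO₂ term: 0.0053·6.6^0.26·exp(0.059·82-1.8270) = 0.1758
  Cl⁻ term: 0.01025·369.8^0.27·exp(0.036·82+0.049·-4.5) = 0.7769
  sum: 0.1758 + 0.7769 → r_corr = 0.9527 μm/a
Convert to mass loss: 0.9527 μm/a × 8.96 g/cm³ = 8.536 g·m⁻²·a⁻¹

r_corr = 8.54 g·m⁻²·a⁻¹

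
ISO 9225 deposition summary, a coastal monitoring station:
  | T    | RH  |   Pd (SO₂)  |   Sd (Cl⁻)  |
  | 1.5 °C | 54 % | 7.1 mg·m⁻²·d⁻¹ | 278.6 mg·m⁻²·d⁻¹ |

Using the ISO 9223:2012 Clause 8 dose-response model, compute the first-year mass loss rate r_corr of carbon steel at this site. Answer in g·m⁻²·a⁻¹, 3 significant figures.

r_corr = 197 g·m⁻²·a⁻¹

carbon steel: f(T) = +0.150·(T−10) [T≤10 °C] = -1.2750
  Pd branch = 1.77·Pd^0.52·e^(0.02·RH+f) = 4.036 μm/a
  Sd branch = 0.102·Sd^0.62·e^(0.033·RH+0.04·T) = 21.11 μm/a
  r_corr = 4.036 + 21.11 = 25.14 μm/a
Convert to mass loss: 25.14 μm/a × 7.85 g/cm³ = 197.4 g·m⁻²·a⁻¹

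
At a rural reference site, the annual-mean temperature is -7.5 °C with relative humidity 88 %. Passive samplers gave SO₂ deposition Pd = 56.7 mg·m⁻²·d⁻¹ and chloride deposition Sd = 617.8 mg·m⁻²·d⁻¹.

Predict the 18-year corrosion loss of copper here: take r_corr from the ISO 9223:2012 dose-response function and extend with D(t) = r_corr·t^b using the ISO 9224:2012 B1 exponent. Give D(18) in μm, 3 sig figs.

copper: f(T) = +0.126·(T−10) [T≤10 °C] = -2.2050
  SO₂ term: 0.0053·56.7^0.26·exp(0.059·88-2.2050) = 0.3002
  Sd branch = 0.01025·Sd^0.27·e^(0.036·RH+0.049·T) = 0.9561 μm/a
  r_corr = 0.3002 + 0.9561 = 1.256 μm/a
Long-term exponent b (ISO 9224 Table 2, B1) = 0.667
  D(18) = 1.256 × 18^0.667 = 1.256 × 6.875 = 8.637 μm

D(18) = 8.64 μm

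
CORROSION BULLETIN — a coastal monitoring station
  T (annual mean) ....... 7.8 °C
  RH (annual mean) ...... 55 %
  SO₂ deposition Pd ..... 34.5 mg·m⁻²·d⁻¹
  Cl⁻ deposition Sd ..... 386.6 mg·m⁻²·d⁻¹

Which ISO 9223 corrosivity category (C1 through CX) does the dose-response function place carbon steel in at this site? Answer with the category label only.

C4

carbon steel: T≤10 °C ⇒ hinge +0.150·(7.8−10) = -0.3300
  SO₂ term: 1.77·34.5^0.52·exp(0.02·55-0.3300) = 24.1
  Cl⁻ term: 0.102·386.6^0.62·exp(0.033·55+0.04·7.8) = 34.39
  r_corr = 24.1 + 34.39 = 58.49 μm/a
58.5 μm/a falls in (50, 80] for carbon steel → category C4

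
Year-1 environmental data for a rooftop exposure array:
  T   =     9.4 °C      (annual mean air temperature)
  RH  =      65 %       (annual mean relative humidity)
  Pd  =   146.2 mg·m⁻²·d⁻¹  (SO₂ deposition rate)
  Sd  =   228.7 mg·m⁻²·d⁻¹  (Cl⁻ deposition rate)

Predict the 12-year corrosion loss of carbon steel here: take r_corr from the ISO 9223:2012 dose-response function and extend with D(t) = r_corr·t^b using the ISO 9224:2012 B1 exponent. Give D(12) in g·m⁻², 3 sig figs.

D(12) = 3.34e+03 g·m⁻²

carbon steel: T≤10 °C ⇒ hinge +0.150·(9.4−10) = -0.0900
  sulphur-dioxide contribution → 79.29 μm/a
  chloride contribution → 36.83 μm/a
  ⇒ r_corr(carbon steel) = 116.1 μm/a
Long-term exponent b (ISO 9224 Table 2, B1) = 0.523
  D(12) = 116.1 × 12^0.523 = 116.1 × 3.668 = 425.9 μm
  Mass loss = 425.9 μm × 7.85 g/cm³ = 3344 g·m⁻²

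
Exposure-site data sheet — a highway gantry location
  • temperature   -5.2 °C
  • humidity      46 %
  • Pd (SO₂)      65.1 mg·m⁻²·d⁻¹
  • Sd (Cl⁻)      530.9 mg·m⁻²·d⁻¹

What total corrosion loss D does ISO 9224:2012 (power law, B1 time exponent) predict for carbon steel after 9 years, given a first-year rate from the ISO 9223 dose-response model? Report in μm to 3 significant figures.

D(9) = 70.9 μm

carbon steel: f(T) = +0.150·(T−10) [T≤10 °C] = -2.2800
  Pd branch = 1.77·Pd^0.52·e^(0.02·RH+f) = 3.985 μm/a
  Cl⁻ term: 0.102·530.9^0.62·exp(0.033·46+0.04·-5.2) = 18.49
  r_corr = 3.985 + 18.49 = 22.48 μm/a
ISO 9224: D(t) = r_corr · t^b with b = 0.523 (carbon steel, B1)
  D(9) = 22.48 × 9^0.523 = 22.48 × 3.156 = 70.93 μm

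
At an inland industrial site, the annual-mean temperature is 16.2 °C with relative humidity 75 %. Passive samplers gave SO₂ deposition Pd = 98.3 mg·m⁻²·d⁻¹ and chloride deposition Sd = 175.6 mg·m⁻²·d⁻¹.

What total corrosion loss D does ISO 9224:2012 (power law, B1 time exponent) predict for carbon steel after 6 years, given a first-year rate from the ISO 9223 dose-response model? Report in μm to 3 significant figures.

D(6) = 303 μm

carbon steel: T>10 °C ⇒ hinge -0.054·(16.2−10) = -0.3348
  Pd branch = 1.77·Pd^0.52·e^(0.02·RH+f) = 61.68 μm/a
  Cl⁻ term: 0.102·175.6^0.62·exp(0.033·75+0.04·16.2) = 57.08
  sum: 61.68 + 57.08 → r_corr = 118.8 μm/a
ISO 9224: D(t) = r_corr · t^b with b = 0.523 (carbon steel, B1)
  D(6) = 118.8 × 6^0.523 = 118.8 × 2.553 = 303.1 μm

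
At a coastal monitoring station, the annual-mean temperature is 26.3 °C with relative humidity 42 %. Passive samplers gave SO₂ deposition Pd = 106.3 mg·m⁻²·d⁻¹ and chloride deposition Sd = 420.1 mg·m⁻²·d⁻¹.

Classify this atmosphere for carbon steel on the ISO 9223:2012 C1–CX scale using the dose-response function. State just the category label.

carbon steel: temperature factor f = -0.054·(16.3) = -0.8802
  SO₂ term: 1.77·106.3^0.52·exp(0.02·42-0.8802) = 19.24
  Cl⁻ term: 0.102·420.1^0.62·exp(0.033·42+0.04·26.3) = 49.42
  r_corr = 19.24 + 49.42 = 68.66 μm/a
Category bounds: 50…80 μm/a bracket r_corr ⇒ C4

C4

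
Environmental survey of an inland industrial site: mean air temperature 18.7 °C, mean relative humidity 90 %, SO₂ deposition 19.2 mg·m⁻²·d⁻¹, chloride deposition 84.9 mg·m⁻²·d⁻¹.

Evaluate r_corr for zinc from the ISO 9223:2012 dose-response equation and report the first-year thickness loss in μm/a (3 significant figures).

zinc: f(T) = -0.071·(T−10) [T>10 °C] = -0.6177
  SO₂ term: 0.0129·19.2^0.44·exp(0.046·90-0.6177) = 1.603
  Sd branch = 0.0175·Sd^0.57·e^(0.008·RH+0.085·T) = 2.216 μm/a
  r_corr = 1.603 + 2.216 = 3.819 μm/a

r_corr = 3.82 μm/a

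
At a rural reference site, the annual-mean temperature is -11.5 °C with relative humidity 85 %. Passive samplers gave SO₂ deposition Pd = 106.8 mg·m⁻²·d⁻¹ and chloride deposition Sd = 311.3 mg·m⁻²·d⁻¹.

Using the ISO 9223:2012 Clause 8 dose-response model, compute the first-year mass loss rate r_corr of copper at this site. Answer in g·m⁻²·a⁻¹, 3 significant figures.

copper: T≤10 °C ⇒ hinge +0.126·(-11.5−10) = -2.7090
  SO₂ term: 0.0053·106.8^0.26·exp(0.059·85-2.7090) = 0.1791
  Cl⁻ term: 0.01025·311.3^0.27·exp(0.036·85+0.049·-11.5) = 0.5863
  r_corr = 0.1791 + 0.5863 = 0.7654 μm/a
Convert to mass loss: 0.7654 μm/a × 8.96 g/cm³ = 6.858 g·m⁻²·a⁻¹

r_corr = 6.86 g·m⁻²·a⁻¹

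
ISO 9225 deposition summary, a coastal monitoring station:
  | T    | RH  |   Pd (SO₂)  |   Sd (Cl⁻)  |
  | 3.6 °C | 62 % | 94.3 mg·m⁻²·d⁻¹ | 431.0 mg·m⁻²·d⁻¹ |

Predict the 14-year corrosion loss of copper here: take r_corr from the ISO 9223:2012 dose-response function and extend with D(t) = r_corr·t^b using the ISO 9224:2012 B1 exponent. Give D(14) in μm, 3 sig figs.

copper: T≤10 °C ⇒ hinge +0.126·(3.6−10) = -0.8064
  SO₂ term: 0.0053·94.3^0.26·exp(0.059·62-0.8064) = 0.2993
  Sd branch = 0.01025·Sd^0.27·e^(0.036·RH+0.049·T) = 0.5861 μm/a
  r_corr = 0.2993 + 0.5861 = 0.8854 μm/a
Long-term exponent b (ISO 9224 Table 2, B1) = 0.667
  D(14) = 0.8854 × 14^0.667 = 0.8854 × 5.814 = 5.148 μm

D(14) = 5.15 μm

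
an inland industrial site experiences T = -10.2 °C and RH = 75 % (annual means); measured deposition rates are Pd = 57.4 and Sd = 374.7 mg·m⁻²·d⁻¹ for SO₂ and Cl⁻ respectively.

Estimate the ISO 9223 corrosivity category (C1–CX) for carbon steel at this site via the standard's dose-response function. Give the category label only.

carbon steel: temperature factor f = +0.150·(-20.2) = -3.0300
  SO₂ term: 1.77·57.4^0.52·exp(0.02·75-3.0300) = 3.149
  Sd branch = 0.102·Sd^0.62·e^(0.033·RH+0.04·T) = 31.77 μm/a
  sum: 3.149 + 31.77 → r_corr = 34.92 μm/a
Category bounds: 25…50 μm/a bracket r_corr ⇒ C3

C3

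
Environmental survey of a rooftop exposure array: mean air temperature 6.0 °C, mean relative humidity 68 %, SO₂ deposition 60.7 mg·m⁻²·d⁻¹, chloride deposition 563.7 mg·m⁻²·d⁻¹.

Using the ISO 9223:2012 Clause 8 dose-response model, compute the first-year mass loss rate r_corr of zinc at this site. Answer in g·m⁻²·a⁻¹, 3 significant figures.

r_corr = 24.3 g·m⁻²·a⁻¹

zinc: T≤10 °C ⇒ hinge +0.038·(6.0−10) = -0.1520
  Pd branch = 0.0129·Pd^0.44·e^(0.046·RH+f) = 1.54 μm/a
  Sd branch = 0.0175·Sd^0.57·e^(0.008·RH+0.085·T) = 1.857 μm/a
  sum: 1.54 + 1.857 → r_corr = 3.398 μm/a
Convert to mass loss: 3.398 μm/a × 7.14 g/cm³ = 24.26 g·m⁻²·a⁻¹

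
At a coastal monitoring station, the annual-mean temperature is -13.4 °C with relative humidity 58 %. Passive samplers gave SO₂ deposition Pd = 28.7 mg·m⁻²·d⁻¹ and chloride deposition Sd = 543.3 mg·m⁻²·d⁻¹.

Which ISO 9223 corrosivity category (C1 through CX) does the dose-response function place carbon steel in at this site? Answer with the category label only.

carbon steel: temperature factor f = +0.150·(-23.4) = -3.5100
  sulphur-dioxide contribution → 0.9671 μm/a
  chloride contribution → 20.08 μm/a
  total first-year rate 21.05 μm/a
Category bounds: 1.3…25 μm/a bracket r_corr ⇒ C2

C2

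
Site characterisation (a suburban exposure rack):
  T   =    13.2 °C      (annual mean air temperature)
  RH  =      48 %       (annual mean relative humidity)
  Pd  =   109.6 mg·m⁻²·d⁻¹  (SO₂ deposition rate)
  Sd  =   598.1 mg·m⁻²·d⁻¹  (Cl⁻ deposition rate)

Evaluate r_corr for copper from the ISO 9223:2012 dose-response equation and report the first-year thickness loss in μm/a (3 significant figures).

copper: temperature factor f = -0.080·(3.2) = -0.2560
  sulphur-dioxide contribution → 0.2362 μm/a
  chloride contribution → 0.6192 μm/a
  ⇒ r_corr(copper) = 0.8554 μm/a

r_corr = 0.855 μm/a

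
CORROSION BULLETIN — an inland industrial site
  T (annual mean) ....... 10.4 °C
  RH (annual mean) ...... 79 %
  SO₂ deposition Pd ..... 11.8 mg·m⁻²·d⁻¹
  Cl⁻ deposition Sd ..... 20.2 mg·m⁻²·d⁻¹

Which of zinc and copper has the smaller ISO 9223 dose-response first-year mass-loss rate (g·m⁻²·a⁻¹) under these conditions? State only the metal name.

zinc: T>10 °C ⇒ hinge -0.071·(10.4−10) = -0.0284
  SO₂ term: 0.0129·11.8^0.44·exp(0.046·79-0.0284) = 1.406
  Sd branch = 0.0175·Sd^0.57·e^(0.008·RH+0.085·T) = 0.4421 μm/a
  r_corr = 1.406 + 0.4421 = 1.848 μm/a
  mass loss = 1.848 μm/a × 7.14 g/cm³ = 13.2 g·m⁻²·a⁻¹
copper: f(T) = -0.080·(T−10) [T>10 °C] = -0.0320
  Pd branch = 0.0053·Pd^0.26·e^(0.059·RH+f) = 1.031 μm/a
  Sd branch = 0.01025·Sd^0.27·e^(0.036·RH+0.049·T) = 0.6601 μm/a
  r_corr = 1.031 + 0.6601 = 1.691 μm/a
  mass loss = 1.691 μm/a × 8.96 g/cm³ = 15.15 g·m⁻²·a⁻¹
Ordering by g·m⁻²·a⁻¹: copper (15.2) > zinc (13.2)

zinc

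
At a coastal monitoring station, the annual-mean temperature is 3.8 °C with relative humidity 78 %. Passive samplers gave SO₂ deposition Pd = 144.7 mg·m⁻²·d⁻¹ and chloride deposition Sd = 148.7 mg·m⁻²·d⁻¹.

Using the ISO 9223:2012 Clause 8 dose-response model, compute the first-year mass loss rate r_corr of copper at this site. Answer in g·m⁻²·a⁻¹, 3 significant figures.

r_corr = 15.0 g·m⁻²·a⁻¹

copper: f(T) = +0.126·(T−10) [T≤10 °C] = -0.7812
  sulphur-dioxide contribution → 0.8818 μm/a
  chloride contribution → 0.79 μm/a
  total first-year rate 1.672 μm/a
Convert to mass loss: 1.672 μm/a × 8.96 g/cm³ = 14.98 g·m⁻²·a⁻¹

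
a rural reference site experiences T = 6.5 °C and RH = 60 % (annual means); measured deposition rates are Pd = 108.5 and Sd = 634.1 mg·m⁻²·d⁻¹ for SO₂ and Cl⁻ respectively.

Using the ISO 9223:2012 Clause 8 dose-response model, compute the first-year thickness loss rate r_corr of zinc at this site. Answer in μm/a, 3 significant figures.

zinc: T≤10 °C ⇒ hinge +0.038·(6.5−10) = -0.1330
  sulphur-dioxide contribution → 1.403 μm/a
  chloride contribution → 1.944 μm/a
  total first-year rate 3.347 μm/a

r_corr = 3.35 μm/a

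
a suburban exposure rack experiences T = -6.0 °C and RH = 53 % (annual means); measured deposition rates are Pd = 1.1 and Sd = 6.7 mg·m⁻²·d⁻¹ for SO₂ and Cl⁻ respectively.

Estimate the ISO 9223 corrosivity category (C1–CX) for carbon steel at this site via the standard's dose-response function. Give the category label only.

C2

carbon steel: f(T) = +0.150·(T−10) [T≤10 °C] = -2.4000
  sulphur-dioxide contribution → 0.487 μm/a
  chloride contribution → 1.5 μm/a
  ⇒ r_corr(carbon steel) = 1.987 μm/a
Category bounds: 1.3…25 μm/a bracket r_corr ⇒ C2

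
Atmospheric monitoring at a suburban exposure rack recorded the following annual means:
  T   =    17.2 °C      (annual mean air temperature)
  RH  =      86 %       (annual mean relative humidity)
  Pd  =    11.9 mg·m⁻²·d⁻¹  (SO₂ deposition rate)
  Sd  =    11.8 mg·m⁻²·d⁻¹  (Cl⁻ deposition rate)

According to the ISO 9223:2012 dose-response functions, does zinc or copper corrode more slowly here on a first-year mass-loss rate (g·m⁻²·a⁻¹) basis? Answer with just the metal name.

zinc: T>10 °C ⇒ hinge -0.071·(17.2−10) = -0.5112
  SO₂ term: 0.0129·11.9^0.44·exp(0.046·86-0.5112) = 1.202
  Sd branch = 0.0175·Sd^0.57·e^(0.008·RH+0.085·T) = 0.6134 μm/a
  sum: 1.202 + 0.6134 → r_corr = 1.815 μm/a
  mass loss = 1.815 μm/a × 7.14 g/cm³ = 12.96 g·m⁻²·a⁻¹
copper: T>10 °C ⇒ hinge -0.080·(17.2−10) = -0.5760
  Pd branch = 0.0053·Pd^0.26·e^(0.059·RH+f) = 0.9065 μm/a
  Cl⁻ term: 0.01025·11.8^0.27·exp(0.036·86+0.049·17.2) = 1.025
  r_corr = 0.9065 + 1.025 = 1.932 μm/a
  mass loss = 1.932 μm/a × 8.96 g/cm³ = 17.31 g·m⁻²·a⁻¹
Ordering by g·m⁻²·a⁻¹: copper (17.3) > zinc (13)

zinc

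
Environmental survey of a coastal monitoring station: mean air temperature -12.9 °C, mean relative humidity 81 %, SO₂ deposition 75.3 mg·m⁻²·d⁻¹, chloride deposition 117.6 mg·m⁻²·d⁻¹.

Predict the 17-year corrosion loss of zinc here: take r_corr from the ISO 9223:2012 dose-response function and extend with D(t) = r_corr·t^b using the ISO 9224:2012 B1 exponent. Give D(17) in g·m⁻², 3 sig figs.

D(17) = 119 g·m⁻²

zinc: temperature factor f = +0.038·(-22.9) = -0.8702
  sulphur-dioxide contribution → 1.502 μm/a
  chloride contribution → 0.1692 μm/a
  total first-year rate 1.671 μm/a
Long-term exponent b (ISO 9224 Table 2, B1) = 0.813
  D(17) = 1.671 × 17^0.813 = 1.671 × 10.01 = 16.72 μm
  Mass loss = 16.72 μm × 7.14 g/cm³ = 119.4 g·m⁻²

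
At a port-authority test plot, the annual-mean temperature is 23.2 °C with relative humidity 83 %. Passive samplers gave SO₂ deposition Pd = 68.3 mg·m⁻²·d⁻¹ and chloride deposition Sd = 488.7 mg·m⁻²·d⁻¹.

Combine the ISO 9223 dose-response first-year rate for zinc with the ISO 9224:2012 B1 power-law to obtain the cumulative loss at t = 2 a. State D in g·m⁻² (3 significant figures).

D(2) = 123 g·m⁻²

zinc: f(T) = -0.071·(T−10) [T>10 °C] = -0.9372
  sulphur-dioxide contribution → 1.475 μm/a
  chloride contribution → 8.329 μm/a
  total first-year rate 9.804 μm/a
ISO 9224: D(t) = r_corr · t^b with b = 0.813 (zinc, B1)
  D(2) = 9.804 × 2^0.813 = 9.804 × 1.757 = 17.22 μm
  Mass loss = 17.22 μm × 7.14 g/cm³ = 123 g·m⁻²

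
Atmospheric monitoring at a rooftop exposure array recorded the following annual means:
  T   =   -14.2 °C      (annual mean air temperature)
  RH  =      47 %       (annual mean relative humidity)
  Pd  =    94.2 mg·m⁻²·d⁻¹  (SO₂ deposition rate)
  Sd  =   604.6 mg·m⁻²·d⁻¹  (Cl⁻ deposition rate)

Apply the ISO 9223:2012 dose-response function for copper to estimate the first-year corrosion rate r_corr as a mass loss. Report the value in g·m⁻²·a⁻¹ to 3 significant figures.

copper: temperature factor f = +0.126·(-24.2) = -3.0492
  sulphur-dioxide contribution → 0.01311 μm/a
  chloride contribution → 0.1564 μm/a
  ⇒ r_corr(copper) = 0.1696 μm/a
Convert to mass loss: 0.1696 μm/a × 8.96 g/cm³ = 1.519 g·m⁻²·a⁻¹

r_corr = 1.52 g·m⁻²·a⁻¹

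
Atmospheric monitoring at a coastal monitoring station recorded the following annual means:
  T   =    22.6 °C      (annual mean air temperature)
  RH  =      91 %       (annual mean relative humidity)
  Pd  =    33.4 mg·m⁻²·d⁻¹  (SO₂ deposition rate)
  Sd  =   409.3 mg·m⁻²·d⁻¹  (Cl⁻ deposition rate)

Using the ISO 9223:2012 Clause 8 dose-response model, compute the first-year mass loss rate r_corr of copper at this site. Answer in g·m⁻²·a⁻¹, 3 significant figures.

r_corr = 46.6 g·m⁻²·a⁻¹

copper: temperature factor f = -0.080·(12.6) = -1.0080
  SO₂ term: 0.0053·33.4^0.26·exp(0.059·91-1.0080) = 1.034
  Sd branch = 0.01025·Sd^0.27·e^(0.036·RH+0.049·T) = 4.165 μm/a
  sum: 1.034 + 4.165 → r_corr = 5.199 μm/a
Convert to mass loss: 5.199 μm/a × 8.96 g/cm³ = 46.58 g·m⁻²·a⁻¹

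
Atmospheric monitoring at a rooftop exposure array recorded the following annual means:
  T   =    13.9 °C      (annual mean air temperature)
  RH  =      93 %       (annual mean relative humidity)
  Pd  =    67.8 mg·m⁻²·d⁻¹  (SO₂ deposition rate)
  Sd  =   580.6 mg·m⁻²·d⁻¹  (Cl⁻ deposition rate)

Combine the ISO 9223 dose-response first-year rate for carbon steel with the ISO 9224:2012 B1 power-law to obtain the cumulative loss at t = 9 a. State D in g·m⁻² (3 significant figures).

D(9) = 6.95e+03 g·m⁻²

carbon steel: f(T) = -0.054·(T−10) [T>10 °C] = -0.2106
  sulphur-dioxide contribution → 82.52 μm/a
  chloride contribution → 197.9 μm/a
  ⇒ r_corr(carbon steel) = 280.5 μm/a
Long-term exponent b (ISO 9224 Table 2, B1) = 0.523
  D(9) = 280.5 × 9^0.523 = 280.5 × 3.156 = 885 μm
  Mass loss = 885 μm × 7.85 g/cm³ = 6947 g·m⁻²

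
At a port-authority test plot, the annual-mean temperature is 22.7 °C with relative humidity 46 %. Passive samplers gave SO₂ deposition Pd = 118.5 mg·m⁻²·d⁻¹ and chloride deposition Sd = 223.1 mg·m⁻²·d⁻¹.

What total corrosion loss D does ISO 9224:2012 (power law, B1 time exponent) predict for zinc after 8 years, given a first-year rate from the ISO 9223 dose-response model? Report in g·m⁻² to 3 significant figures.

D(8) = 161 g·m⁻²

zinc: f(T) = -0.071·(T−10) [T>10 °C] = -0.9017
  sulphur-dioxide contribution → 0.3551 μm/a
  chloride contribution → 3.797 μm/a
  total first-year rate 4.152 μm/a
ISO 9224: D(t) = r_corr · t^b with b = 0.813 (zinc, B1)
  D(8) = 4.152 × 8^0.813 = 4.152 × 5.423 = 22.52 μm
  Mass loss = 22.52 μm × 7.14 g/cm³ = 160.8 g·m⁻²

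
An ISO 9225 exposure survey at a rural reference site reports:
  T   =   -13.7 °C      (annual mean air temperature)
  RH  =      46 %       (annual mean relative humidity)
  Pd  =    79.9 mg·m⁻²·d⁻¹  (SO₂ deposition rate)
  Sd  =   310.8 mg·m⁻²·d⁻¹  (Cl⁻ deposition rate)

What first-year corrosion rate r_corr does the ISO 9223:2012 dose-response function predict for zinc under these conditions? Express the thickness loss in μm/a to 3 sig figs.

r_corr = 0.507 μm/a

zinc: temperature factor f = +0.038·(-23.7) = -0.9006
  sulphur-dioxide contribution → 0.2989 μm/a
  chloride contribution → 0.2079 μm/a
  total first-year rate 0.5068 μm/a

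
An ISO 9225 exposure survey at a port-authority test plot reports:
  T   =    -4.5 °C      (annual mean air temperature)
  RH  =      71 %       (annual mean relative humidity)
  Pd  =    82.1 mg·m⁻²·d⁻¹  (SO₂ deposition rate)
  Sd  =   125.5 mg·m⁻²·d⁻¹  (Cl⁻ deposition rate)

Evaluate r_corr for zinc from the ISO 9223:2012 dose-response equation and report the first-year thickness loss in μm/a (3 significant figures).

zinc: f(T) = +0.038·(T−10) [T≤10 °C] = -0.5510
  sulphur-dioxide contribution → 1.355 μm/a
  chloride contribution → 0.331 μm/a
  ⇒ r_corr(zinc) = 1.686 μm/a

r_corr = 1.69 μm/a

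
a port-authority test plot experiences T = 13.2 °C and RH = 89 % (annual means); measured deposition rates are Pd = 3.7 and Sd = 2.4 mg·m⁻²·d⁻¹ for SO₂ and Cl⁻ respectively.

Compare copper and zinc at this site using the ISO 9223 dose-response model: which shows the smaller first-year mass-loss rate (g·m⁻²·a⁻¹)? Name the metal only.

zinc

copper: f(T) = -0.080·(T−10) [T>10 °C] = -0.2560
  SO₂ term: 0.0053·3.7^0.26·exp(0.059·89-0.2560) = 1.1
  Sd branch = 0.01025·Sd^0.27·e^(0.036·RH+0.049·T) = 0.6106 μm/a
  sum: 1.1 + 0.6106 → r_corr = 1.71 μm/a
  mass loss = 1.71 μm/a × 8.96 g/cm³ = 15.33 g·m⁻²·a⁻¹
zinc: temperature factor f = -0.071·(3.2) = -0.2272
  SO₂ term: 0.0129·3.7^0.44·exp(0.046·89-0.2272) = 1.096
  Cl⁻ term: 0.0175·2.4^0.57·exp(0.008·89+0.085·13.2) = 0.1804
  sum: 1.096 + 0.1804 → r_corr = 1.277 μm/a
  mass loss = 1.277 μm/a × 7.14 g/cm³ = 9.116 g·m⁻²·a⁻¹
Ordering by g·m⁻²·a⁻¹: copper (15.3) > zinc (9.12)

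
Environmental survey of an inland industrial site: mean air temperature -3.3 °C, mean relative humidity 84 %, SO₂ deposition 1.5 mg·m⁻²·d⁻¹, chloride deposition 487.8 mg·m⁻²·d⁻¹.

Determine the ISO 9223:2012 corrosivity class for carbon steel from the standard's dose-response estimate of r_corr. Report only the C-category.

carbon steel: T≤10 °C ⇒ hinge +0.150·(-3.3−10) = -1.9950
  Pd branch = 1.77·Pd^0.52·e^(0.02·RH+f) = 1.595 μm/a
  Cl⁻ term: 0.102·487.8^0.62·exp(0.033·84+0.04·-3.3) = 66.35
  sum: 1.595 + 66.35 → r_corr = 67.95 μm/a
Category bounds: 50…80 μm/a bracket r_corr ⇒ C4

C4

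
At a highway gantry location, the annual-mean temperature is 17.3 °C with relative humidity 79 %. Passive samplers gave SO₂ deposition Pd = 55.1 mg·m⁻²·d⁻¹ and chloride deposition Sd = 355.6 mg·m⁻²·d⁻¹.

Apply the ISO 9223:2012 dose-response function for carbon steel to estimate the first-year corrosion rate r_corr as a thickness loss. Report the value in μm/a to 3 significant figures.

r_corr = 152 μm/a

carbon steel: f(T) = -0.054·(T−10) [T>10 °C] = -0.3942
  sulphur-dioxide contribution → 46.6 μm/a
  chloride contribution → 105.4 μm/a
  ⇒ r_corr(carbon steel) = 152 μm/a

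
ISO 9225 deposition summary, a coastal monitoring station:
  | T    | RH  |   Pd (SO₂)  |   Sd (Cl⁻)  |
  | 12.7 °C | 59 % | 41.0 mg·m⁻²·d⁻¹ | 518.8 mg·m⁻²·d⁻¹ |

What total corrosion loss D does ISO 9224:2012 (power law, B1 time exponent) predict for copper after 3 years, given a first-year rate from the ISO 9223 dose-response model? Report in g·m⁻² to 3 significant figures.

copper: f(T) = -0.080·(T−10) [T>10 °C] = -0.2160
  sulphur-dioxide contribution → 0.3644 μm/a
  chloride contribution → 0.8639 μm/a
  total first-year rate 1.228 μm/a
Long-term exponent b (ISO 9224 Table 2, B1) = 0.667
  D(3) = 1.228 × 3^0.667 = 1.228 × 2.081 = 2.556 μm
  Mass loss = 2.556 μm × 8.96 g/cm³ = 22.9 g·m⁻²

D(3) = 22.9 g·m⁻²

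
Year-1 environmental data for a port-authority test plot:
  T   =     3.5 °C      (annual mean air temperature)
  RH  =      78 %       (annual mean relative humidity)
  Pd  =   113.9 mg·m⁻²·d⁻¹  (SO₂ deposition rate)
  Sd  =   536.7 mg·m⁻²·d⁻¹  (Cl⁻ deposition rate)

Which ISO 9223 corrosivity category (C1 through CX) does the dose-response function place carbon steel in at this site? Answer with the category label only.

carbon steel: temperature factor f = +0.150·(-6.5) = -0.9750
  SO₂ term: 1.77·113.9^0.52·exp(0.02·78-0.9750) = 37.28
  Cl⁻ term: 0.102·536.7^0.62·exp(0.033·78+0.04·3.5) = 75.81
  r_corr = 37.28 + 75.81 = 113.1 μm/a
113 μm/a falls in (80, 200] for carbon steel → category C5

C5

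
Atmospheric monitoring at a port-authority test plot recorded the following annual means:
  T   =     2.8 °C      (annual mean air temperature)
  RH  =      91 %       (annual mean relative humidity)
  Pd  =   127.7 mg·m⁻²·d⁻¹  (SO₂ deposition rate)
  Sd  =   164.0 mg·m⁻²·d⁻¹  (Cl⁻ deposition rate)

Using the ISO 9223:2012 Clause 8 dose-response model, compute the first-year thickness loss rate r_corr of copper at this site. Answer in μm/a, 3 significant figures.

copper: temperature factor f = +0.126·(-7.2) = -0.9072
  SO₂ term: 0.0053·127.7^0.26·exp(0.059·91-0.9072) = 1.62
  Sd branch = 0.01025·Sd^0.27·e^(0.036·RH+0.049·T) = 1.233 μm/a
  r_corr = 1.62 + 1.233 = 2.854 μm/a

r_corr = 2.85 μm/a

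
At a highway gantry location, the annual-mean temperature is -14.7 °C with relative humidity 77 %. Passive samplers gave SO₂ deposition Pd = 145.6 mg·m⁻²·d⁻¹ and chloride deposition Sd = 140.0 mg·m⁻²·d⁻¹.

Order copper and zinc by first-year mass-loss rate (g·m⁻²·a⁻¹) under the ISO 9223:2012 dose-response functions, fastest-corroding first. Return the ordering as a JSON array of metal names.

copper: f(T) = +0.126·(T−10) [T≤10 °C] = -3.1122
  SO₂ term: 0.0053·145.6^0.26·exp(0.059·77-3.1122) = 0.08093
  Sd branch = 0.01025·Sd^0.27·e^(0.036·RH+0.049·T) = 0.3028 μm/a
  r_corr = 0.08093 + 0.3028 = 0.3838 μm/a
  mass loss = 0.3838 μm/a × 8.96 g/cm³ = 3.439 g·m⁻²·a⁻¹
zinc: temperature factor f = +0.038·(-24.7) = -0.9386
  Pd branch = 0.0129·Pd^0.44·e^(0.046·RH+f) = 1.56 μm/a
  Cl⁻ term: 0.0175·140.0^0.57·exp(0.008·77+0.085·-14.7) = 0.1553
  sum: 1.56 + 0.1553 → r_corr = 1.715 μm/a
  mass loss = 1.715 μm/a × 7.14 g/cm³ = 12.24 g·m⁻²·a⁻¹
Ordering by g·m⁻²·a⁻¹: zinc (12.2) > copper (3.44)

["zinc", "copper"]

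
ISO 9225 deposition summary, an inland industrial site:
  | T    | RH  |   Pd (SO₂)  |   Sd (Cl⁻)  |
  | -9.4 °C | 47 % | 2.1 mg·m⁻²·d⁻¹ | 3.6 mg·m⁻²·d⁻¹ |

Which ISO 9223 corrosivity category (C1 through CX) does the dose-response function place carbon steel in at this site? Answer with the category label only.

carbon steel: T≤10 °C ⇒ hinge +0.150·(-9.4−10) = -2.9100
  sulphur-dioxide contribution → 0.3631 μm/a
  chloride contribution → 0.7308 μm/a
  total first-year rate 1.094 μm/a
ISO 9223 Table 2 (carbon steel): 0 < 1.09 ≤ 1.3 μm/a ⇒ C1

C1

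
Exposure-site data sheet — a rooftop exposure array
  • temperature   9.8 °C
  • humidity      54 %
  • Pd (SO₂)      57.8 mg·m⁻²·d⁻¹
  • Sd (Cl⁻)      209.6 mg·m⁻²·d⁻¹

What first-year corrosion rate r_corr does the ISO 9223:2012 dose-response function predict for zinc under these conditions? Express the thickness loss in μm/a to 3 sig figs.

r_corr = 2.22 μm/a

zinc: temperature factor f = +0.038·(-0.2) = -0.0076
  Pd branch = 0.0129·Pd^0.44·e^(0.046·RH+f) = 0.9148 μm/a
  Cl⁻ term: 0.0175·209.6^0.57·exp(0.008·54+0.085·9.8) = 1.305
  r_corr = 0.9148 + 1.305 = 2.22 μm/a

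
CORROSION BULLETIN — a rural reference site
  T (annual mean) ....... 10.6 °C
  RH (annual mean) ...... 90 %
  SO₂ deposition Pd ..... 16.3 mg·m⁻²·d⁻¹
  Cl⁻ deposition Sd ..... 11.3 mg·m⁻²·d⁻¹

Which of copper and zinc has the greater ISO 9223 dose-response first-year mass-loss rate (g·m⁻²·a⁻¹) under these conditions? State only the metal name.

copper

copper: f(T) = -0.080·(T−10) [T>10 °C] = -0.0480
  Pd branch = 0.0053·Pd^0.26·e^(0.059·RH+f) = 2.112 μm/a
  Cl⁻ term: 0.01025·11.3^0.27·exp(0.036·90+0.049·10.6) = 0.8467
  sum: 2.112 + 0.8467 → r_corr = 2.959 μm/a
  mass loss = 2.959 μm/a × 8.96 g/cm³ = 26.51 g·m⁻²·a⁻¹
zinc: temperature factor f = -0.071·(0.6) = -0.0426
  SO₂ term: 0.0129·16.3^0.44·exp(0.046·90-0.0426) = 2.651
  Sd branch = 0.0175·Sd^0.57·e^(0.008·RH+0.085·T) = 0.3526 μm/a
  sum: 2.651 + 0.3526 → r_corr = 3.004 μm/a
  mass loss = 3.004 μm/a × 7.14 g/cm³ = 21.45 g·m⁻²·a⁻¹
Ordering by g·m⁻²·a⁻¹: copper (26.5) > zinc (21.4)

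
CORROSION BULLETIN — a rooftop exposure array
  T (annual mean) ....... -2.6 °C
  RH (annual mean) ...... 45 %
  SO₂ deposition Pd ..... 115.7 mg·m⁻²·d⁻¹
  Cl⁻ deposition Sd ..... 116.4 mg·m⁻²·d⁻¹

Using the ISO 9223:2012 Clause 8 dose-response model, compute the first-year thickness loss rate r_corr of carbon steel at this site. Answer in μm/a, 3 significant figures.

r_corr = 15.5 μm/a

carbon steel: T≤10 °C ⇒ hinge +0.150·(-2.6−10) = -1.8900
  Pd branch = 1.77·Pd^0.52·e^(0.02·RH+f) = 7.78 μm/a
  Cl⁻ term: 0.102·116.4^0.62·exp(0.033·45+0.04·-2.6) = 7.749
  r_corr = 7.78 + 7.749 = 15.53 μm/a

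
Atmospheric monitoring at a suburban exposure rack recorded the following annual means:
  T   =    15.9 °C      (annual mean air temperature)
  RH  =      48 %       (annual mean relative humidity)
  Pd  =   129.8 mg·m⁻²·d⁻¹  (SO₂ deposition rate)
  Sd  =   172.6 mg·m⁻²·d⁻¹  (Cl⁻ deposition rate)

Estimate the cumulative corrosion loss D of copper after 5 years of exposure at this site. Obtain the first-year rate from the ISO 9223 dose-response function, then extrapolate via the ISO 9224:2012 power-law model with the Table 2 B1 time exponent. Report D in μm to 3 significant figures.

copper: T>10 °C ⇒ hinge -0.080·(15.9−10) = -0.4720
  SO₂ term: 0.0053·129.8^0.26·exp(0.059·48-0.4720) = 0.1989
  Sd branch = 0.01025·Sd^0.27·e^(0.036·RH+0.049·T) = 0.5053 μm/a
  sum: 0.1989 + 0.5053 → r_corr = 0.7042 μm/a
ISO 9224: D(t) = r_corr · t^b with b = 0.667 (copper, B1)
  D(5) = 0.7042 × 5^0.667 = 0.7042 × 2.926 = 2.06 μm

D(5) = 2.06 μm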